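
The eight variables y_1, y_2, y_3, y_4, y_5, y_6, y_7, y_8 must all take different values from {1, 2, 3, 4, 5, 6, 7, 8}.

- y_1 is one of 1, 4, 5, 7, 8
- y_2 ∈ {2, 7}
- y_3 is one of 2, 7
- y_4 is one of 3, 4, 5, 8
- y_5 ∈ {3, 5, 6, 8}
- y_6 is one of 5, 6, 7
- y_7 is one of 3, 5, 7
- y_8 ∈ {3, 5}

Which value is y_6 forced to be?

Among the 8 variables, 1 fits only y_1 (and all 8 values in {1, 2, 3, 4, 5, 6, 7, 8} must be used), so y_1 = 1.
Among the 7 still-open variables, 4 fits only y_4 (and all 7 values in {2, 3, 4, 5, 6, 7, 8} must be used), so y_4 = 4.
The 6 still-open variables draw from only 6 values {2, 3, 5, 6, 7, 8}, so each is used; only y_5 can be 8, hence y_5 = 8.
The 5 still-open variables together cover exactly {2, 3, 5, 6, 7} — 5 values for 5 variables — and 6 appears only in y_6's list, so y_6 = 6.

6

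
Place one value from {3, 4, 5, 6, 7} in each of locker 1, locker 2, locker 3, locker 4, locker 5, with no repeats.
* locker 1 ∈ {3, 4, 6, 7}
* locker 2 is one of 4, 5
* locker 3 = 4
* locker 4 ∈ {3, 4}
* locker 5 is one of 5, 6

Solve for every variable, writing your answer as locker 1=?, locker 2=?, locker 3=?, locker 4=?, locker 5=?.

locker 1=7, locker 2=5, locker 3=4, locker 4=3, locker 5=6

locker 3 must be 4 (only option left). Strike 4 from locker 1, locker 2, locker 4.
That leaves locker 4 = 3. Strike 3 from locker 1.
locker 2's domain is down to {5}, so locker 2 = 5. So locker 5 can't be 5.
locker 5 has just one choice, so locker 5 = 6. Remove 6 from locker 1.
That leaves locker 1 = 7.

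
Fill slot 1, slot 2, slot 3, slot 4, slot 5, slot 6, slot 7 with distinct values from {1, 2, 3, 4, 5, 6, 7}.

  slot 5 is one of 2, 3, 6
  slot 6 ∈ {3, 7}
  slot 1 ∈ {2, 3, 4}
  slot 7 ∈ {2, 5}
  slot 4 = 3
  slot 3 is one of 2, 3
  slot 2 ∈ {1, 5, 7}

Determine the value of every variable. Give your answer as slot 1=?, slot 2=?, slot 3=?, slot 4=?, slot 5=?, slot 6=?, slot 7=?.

slot 4 has just one choice, so slot 4 = 3. Strike 3 from slot 1, slot 3, slot 5, slot 6.
slot 6 has just one choice, so slot 6 = 7. Eliminate 7 elsewhere: slot 2.
slot 3's domain is down to {2}, so slot 3 = 2. Eliminate 2 elsewhere: slot 1, slot 5, slot 7.
slot 5 must be 6 (only option left).
slot 7 must be 5 (only option left). Remove 5 from slot 2.
That leaves slot 1 = 4.
slot 2 has just one choice, so slot 2 = 1.

slot 1=4, slot 2=1, slot 3=2, slot 4=3, slot 5=6, slot 6=7, slot 7=5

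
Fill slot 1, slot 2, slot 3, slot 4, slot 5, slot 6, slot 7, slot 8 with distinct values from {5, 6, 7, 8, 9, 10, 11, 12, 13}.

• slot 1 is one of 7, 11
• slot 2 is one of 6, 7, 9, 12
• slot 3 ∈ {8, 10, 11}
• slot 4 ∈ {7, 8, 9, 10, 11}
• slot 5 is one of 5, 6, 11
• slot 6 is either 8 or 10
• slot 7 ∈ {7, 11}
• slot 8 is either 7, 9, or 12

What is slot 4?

The 8 variables together cover exactly {5, 6, 7, 8, 9, 10, 11, 12} — 8 values for 8 variables — and 5 appears only in slot 5's list, so slot 5 = 5.
The 7 still-open variables together cover exactly {6, 7, 8, 9, 10, 11, 12} — 7 values for 7 variables — and 6 appears only in slot 2's list, so slot 2 = 6.
Among the 6 still-open variables, 12 fits only slot 8 (and all 6 values in {7, 8, 9, 10, 11, 12} must be used), so slot 8 = 12.
Among the 5 still-open variables, 9 fits only slot 4 (and all 5 values in {7, 8, 9, 10, 11} must be used), so slot 4 = 9.

9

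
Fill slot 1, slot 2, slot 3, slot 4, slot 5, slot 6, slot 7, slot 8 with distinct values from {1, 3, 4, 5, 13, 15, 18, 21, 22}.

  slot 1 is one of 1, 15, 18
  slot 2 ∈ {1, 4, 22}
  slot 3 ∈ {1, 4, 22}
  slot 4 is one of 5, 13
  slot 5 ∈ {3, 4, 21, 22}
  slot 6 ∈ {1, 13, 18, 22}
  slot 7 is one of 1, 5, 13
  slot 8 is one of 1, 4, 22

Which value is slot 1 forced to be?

slot 2, slot 3, slot 8 between them cover only {1, 4, 22} — a naked triple. Remove those values from slot 1, slot 5, slot 6, slot 7.
The 2 variables slot 4 and slot 7 are confined to {5, 13}, which locks those values in; drop them from slot 6.
slot 6 must be 18 (only option left). Strike 18 from slot 1.
So slot 1 = 15.

15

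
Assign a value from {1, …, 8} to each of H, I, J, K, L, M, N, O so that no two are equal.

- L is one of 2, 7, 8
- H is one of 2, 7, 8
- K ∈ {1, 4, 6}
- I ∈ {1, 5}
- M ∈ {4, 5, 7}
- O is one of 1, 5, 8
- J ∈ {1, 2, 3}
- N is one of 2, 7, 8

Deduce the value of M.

4

The 8 variables draw from only 8 values {1, 2, 3, 4, 5, 6, 7, 8}, so each is used; only J can be 3, hence J = 3.
Among the 7 still-open variables, 6 fits only K (and all 7 values in {1, 2, 4, 5, 6, 7, 8} must be used), so K = 6.
The 6 still-open variables together cover exactly {1, 2, 4, 5, 7, 8} — 6 values for 6 variables — and 4 appears only in M's list, so M = 4.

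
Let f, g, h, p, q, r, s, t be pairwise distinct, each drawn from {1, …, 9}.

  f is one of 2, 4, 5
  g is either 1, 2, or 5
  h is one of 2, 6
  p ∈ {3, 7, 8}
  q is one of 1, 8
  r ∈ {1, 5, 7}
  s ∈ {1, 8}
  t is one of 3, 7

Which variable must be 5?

r

Among the 8 variables, 4 fits only f (and all 8 values in {1, 2, 3, 4, 5, 6, 7, 8} must be used), so f = 4.
Among the 7 still-open variables, 6 fits only h (and all 7 values in {1, 2, 3, 5, 6, 7, 8} must be used), so h = 6.
The 6 still-open variables together cover exactly {1, 2, 3, 5, 7, 8} — 6 values for 6 variables — and 2 appears only in g's list, so g = 2.
Among the 5 still-open variables, 5 fits only r (and all 5 values in {1, 3, 5, 7, 8} must be used), so r = 5.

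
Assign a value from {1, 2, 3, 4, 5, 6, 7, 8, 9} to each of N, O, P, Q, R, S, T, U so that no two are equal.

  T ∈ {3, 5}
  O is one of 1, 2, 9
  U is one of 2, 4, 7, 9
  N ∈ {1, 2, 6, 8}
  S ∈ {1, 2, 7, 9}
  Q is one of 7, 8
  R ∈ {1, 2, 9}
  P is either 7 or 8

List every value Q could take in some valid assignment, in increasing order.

7, 8

P and Q share exactly the 2 values {7, 8}; by pigeonhole those values go to them, so strike 7, 8 from N, S, U.
The 3 variables O, R, S are confined to {1, 2, 9}, which locks those values in; drop them from N, U.
N must be 6 (only option left).
U must be 4 (only option left).
No further eliminations apply; Q can still be any of 7, 8.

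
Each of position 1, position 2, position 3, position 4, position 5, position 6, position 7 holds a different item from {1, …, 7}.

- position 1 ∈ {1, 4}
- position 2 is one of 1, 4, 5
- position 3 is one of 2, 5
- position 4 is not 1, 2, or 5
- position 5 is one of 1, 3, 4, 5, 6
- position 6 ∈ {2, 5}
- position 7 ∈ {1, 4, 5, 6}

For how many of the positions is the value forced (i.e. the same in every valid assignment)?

3

The 7 variables draw from only 7 values {1, 2, 3, 4, 5, 6, 7}, so each is used; only position 4 can be 7, hence position 4 = 7.
The 6 still-open variables together cover exactly {1, 2, 3, 4, 5, 6} — 6 values for 6 variables — and 3 appears only in position 5's list, so position 5 = 3.
The 5 still-open variables together cover exactly {1, 2, 4, 5, 6} — 5 values for 5 variables — and 6 appears only in position 7's list, so position 7 = 6.
position 3 and position 6 share exactly the 2 values {2, 5}; by pigeonhole those values go to them, so strike 2, 5 from position 2.
Determined: position 4=7, position 5=3, position 7=6. The other positions each still have more than one consistent value. That makes 3.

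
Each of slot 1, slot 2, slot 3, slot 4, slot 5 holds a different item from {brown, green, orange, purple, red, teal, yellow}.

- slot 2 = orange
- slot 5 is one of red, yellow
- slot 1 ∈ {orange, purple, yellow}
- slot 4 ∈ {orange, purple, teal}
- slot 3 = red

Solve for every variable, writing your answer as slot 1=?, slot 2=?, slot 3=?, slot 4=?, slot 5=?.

slot 1=purple, slot 2=orange, slot 3=red, slot 4=teal, slot 5=yellow

slot 2's domain is down to {orange}, so slot 2 = orange. Strike orange from slot 1, slot 4.
That leaves slot 3 = red. Eliminate red elsewhere: slot 5.
slot 5 must be yellow (only option left). So slot 1 can't be yellow.
slot 1 must be purple (only option left). Eliminate purple elsewhere: slot 4.
slot 4 has just one choice, so slot 4 = teal.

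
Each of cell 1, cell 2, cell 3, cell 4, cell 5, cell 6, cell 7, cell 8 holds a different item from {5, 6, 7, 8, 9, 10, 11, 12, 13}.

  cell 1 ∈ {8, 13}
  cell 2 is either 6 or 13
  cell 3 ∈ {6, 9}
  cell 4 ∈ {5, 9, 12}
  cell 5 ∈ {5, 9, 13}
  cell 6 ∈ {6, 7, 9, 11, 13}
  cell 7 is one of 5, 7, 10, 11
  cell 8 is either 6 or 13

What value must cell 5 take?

5

cell 2 and cell 8 between them cover only {6, 13} — a naked pair. Remove those values from cell 1, cell 3, cell 5, cell 6.
cell 1 must be 8 (only option left).
cell 3 must be 9 (only option left). Eliminate 9 elsewhere: cell 4, cell 5, cell 6.
So cell 5 = 5.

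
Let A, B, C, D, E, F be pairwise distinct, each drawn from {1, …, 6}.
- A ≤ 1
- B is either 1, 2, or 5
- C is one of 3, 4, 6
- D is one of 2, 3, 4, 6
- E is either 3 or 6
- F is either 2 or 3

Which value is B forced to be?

5

A has just one choice, so A = 1. Strike 1 from B.
The 5 still-open variables draw from only 5 values {2, 3, 4, 5, 6}, so each is used; only B can be 5, hence B = 5.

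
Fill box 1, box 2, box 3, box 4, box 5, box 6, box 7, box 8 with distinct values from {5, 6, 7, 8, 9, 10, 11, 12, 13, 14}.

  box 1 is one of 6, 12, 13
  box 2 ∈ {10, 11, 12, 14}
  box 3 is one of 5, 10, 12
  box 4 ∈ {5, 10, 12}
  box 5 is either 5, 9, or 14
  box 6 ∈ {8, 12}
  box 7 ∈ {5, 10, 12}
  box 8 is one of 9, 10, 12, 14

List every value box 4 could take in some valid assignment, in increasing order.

The 3 variables box 3, box 4, box 7 are confined to {5, 10, 12}, which locks those values in; drop them from box 1, box 2, box 5, box 6, box 8.
box 6 must be 8 (only option left).
The 2 variables box 5 and box 8 are confined to {9, 14}, which locks those values in; drop them from box 2.
box 2's domain is down to {11}, so box 2 = 11.
No further eliminations apply; box 4 can still be any of 5, 10, 12.

5, 10, 12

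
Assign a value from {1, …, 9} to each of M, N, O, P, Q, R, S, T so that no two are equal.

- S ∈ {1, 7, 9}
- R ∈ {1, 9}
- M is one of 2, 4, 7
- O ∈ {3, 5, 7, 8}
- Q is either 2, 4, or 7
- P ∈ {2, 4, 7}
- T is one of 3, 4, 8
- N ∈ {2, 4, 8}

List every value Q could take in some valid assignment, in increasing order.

The 8 variables together cover exactly {1, 2, 3, 4, 5, 7, 8, 9} — 8 values for 8 variables — and 5 appears only in O's list, so O = 5.
Among the 7 still-open variables, 3 fits only T (and all 7 values in {1, 2, 3, 4, 7, 8, 9} must be used), so T = 3.
Among the 6 still-open variables, 8 fits only N (and all 6 values in {1, 2, 4, 7, 8, 9} must be used), so N = 8.
M, P, Q share exactly the 3 values {2, 4, 7}; by pigeonhole those values go to them, so strike 2, 4, 7 from S.
No further eliminations apply; Q can still be any of 2, 4, 7.

2, 4, 7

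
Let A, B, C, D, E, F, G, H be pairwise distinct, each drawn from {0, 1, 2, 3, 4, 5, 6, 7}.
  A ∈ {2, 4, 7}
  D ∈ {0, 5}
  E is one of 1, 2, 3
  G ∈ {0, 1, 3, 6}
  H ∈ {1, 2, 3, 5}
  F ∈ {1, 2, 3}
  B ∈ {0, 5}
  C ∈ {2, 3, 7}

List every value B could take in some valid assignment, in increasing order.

0, 5

The 8 variables draw from only 8 values {0, 1, 2, 3, 4, 5, 6, 7}, so each is used; only A can be 4, hence A = 4.
Among the 7 still-open variables, 6 fits only G (and all 7 values in {0, 1, 2, 3, 5, 6, 7} must be used), so G = 6.
The 6 still-open variables together cover exactly {0, 1, 2, 3, 5, 7} — 6 values for 6 variables — and 7 appears only in C's list, so C = 7.
B and D between them cover only {0, 5} — a naked pair. Remove those values from H.
No further eliminations apply; B can still be any of 0, 5.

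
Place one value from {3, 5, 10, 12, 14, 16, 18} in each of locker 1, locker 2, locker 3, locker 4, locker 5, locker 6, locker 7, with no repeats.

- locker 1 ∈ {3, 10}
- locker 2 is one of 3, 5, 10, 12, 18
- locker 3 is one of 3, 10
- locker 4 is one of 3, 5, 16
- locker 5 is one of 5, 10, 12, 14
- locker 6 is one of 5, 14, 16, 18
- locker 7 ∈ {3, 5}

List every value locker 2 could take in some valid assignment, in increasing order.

12, 18

locker 1 and locker 3 between them cover only {3, 10} — a naked pair. Remove those values from locker 2, locker 4, locker 5, locker 7.
locker 7 must be 5 (only option left). Strike 5 from locker 2, locker 4, locker 5, locker 6.
locker 4's domain is down to {16}, so locker 4 = 16. Remove 16 from locker 6.
No further eliminations apply; locker 2 can still be any of 12, 18.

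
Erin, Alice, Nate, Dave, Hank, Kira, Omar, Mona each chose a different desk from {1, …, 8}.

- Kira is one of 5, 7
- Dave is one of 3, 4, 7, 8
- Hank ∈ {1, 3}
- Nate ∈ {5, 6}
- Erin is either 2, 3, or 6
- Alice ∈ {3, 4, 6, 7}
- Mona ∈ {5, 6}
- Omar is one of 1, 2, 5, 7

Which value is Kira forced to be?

7

The 8 variables draw from only 8 values {1, 2, 3, 4, 5, 6, 7, 8}, so each is used; only Dave can be 8, hence Dave = 8.
Among the 7 still-open variables, 4 fits only Alice (and all 7 values in {1, 2, 3, 4, 5, 6, 7} must be used), so Alice = 4.
Nate and Mona share exactly the 2 values {5, 6}; by pigeonhole those values go to them, so strike 5, 6 from Erin, Kira, Omar.
So Kira = 7.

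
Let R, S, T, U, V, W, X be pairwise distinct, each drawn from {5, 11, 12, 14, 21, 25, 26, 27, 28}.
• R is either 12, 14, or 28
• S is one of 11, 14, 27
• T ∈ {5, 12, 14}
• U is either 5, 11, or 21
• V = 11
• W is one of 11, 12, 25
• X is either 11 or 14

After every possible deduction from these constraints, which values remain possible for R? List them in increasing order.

V must be 11 (only option left). So S, U, W, X can't be 11.
X's domain is down to {14}, so X = 14. Remove 14 from R, S, T.
S's domain is down to {27}, so S = 27.
No further eliminations apply; R can still be any of 12, 28.

12, 28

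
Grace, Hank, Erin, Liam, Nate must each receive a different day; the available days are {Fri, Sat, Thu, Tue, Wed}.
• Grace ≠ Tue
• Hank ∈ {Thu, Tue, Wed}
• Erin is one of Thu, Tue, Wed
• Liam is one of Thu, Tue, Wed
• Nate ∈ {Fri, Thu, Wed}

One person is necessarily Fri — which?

Nate

The 5 variables together cover exactly {Fri, Sat, Thu, Tue, Wed} — 5 values for 5 variables — and Sat appears only in Grace's list, so Grace = Sat.
Among the 4 still-open variables, Fri fits only Nate (and all 4 values in {Fri, Thu, Tue, Wed} must be used), so Nate = Fri.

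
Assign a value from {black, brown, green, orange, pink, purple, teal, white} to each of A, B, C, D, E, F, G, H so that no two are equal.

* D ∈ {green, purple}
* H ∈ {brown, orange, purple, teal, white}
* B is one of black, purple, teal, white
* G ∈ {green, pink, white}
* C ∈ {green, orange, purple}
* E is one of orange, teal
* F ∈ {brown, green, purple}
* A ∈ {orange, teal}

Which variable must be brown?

Among the 8 variables, black fits only B (and all 8 values in {black, brown, green, orange, pink, purple, teal, white} must be used), so B = black.
The 7 still-open variables draw from only 7 values {brown, green, orange, pink, purple, teal, white}, so each is used; only G can be pink, hence G = pink.
The 6 still-open variables draw from only 6 values {brown, green, orange, purple, teal, white}, so each is used; only H can be white, hence H = white.
The 5 still-open variables together cover exactly {brown, green, orange, purple, teal} — 5 values for 5 variables — and brown appears only in F's list, so F = brown.

F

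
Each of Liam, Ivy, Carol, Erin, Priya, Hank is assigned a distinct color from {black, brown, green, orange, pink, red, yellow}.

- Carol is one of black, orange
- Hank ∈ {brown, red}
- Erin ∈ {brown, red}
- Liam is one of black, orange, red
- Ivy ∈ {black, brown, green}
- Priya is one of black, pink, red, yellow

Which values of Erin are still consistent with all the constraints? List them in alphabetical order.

brown, red

Erin and Hank between them cover only {brown, red} — a naked pair. Remove those values from Liam, Ivy, Priya.
Liam and Carol share exactly the 2 values {black, orange}; by pigeonhole those values go to them, so strike black, orange from Ivy, Priya.
Ivy must be green (only option left).
No further eliminations apply; Erin can still be any of brown, red.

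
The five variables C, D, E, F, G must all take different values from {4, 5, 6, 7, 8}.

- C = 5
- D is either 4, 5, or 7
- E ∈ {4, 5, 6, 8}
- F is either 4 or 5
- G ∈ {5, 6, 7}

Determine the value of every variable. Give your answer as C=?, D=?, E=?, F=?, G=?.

C's domain is down to {5}, so C = 5. Remove 5 from D, E, F, G.
F's domain is down to {4}, so F = 4. Strike 4 from D, E.
That leaves D = 7. Eliminate 7 elsewhere: G.
G has just one choice, so G = 6. Remove 6 from E.
E has just one choice, so E = 8.

C=5, D=7, E=8, F=4, G=6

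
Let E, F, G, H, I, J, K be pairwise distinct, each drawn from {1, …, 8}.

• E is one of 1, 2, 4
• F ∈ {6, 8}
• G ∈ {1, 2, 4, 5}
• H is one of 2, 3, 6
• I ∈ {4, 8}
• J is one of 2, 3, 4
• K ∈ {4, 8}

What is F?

The 7 variables draw from only 7 values {1, 2, 3, 4, 5, 6, 8}, so each is used; only G can be 5, hence G = 5.
Among the 6 still-open variables, 1 fits only E (and all 6 values in {1, 2, 3, 4, 6, 8} must be used), so E = 1.
I and K between them cover only {4, 8} — a naked pair. Remove those values from F, J.
So F = 6.

6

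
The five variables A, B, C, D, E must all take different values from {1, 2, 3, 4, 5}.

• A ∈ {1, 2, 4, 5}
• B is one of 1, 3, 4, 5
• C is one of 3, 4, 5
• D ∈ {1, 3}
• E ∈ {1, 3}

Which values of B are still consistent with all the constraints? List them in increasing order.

The 5 variables draw from only 5 values {1, 2, 3, 4, 5}, so each is used; only A can be 2, hence A = 2.
The 2 variables D and E are confined to {1, 3}, which locks those values in; drop them from B, C.
No further eliminations apply; B can still be any of 4, 5.

4, 5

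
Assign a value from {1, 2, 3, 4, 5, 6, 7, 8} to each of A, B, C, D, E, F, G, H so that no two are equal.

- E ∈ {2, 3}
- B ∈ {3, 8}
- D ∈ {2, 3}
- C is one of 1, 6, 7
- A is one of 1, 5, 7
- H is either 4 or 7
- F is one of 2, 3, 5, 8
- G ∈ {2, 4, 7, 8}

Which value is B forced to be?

The 8 variables together cover exactly {1, 2, 3, 4, 5, 6, 7, 8} — 8 values for 8 variables — and 6 appears only in C's list, so C = 6.
Among the 7 still-open variables, 1 fits only A (and all 7 values in {1, 2, 3, 4, 5, 7, 8} must be used), so A = 1.
Among the 6 still-open variables, 5 fits only F (and all 6 values in {2, 3, 4, 5, 7, 8} must be used), so F = 5.
D and E share exactly the 2 values {2, 3}; by pigeonhole those values go to them, so strike 2, 3 from B, G.
So B = 8.

8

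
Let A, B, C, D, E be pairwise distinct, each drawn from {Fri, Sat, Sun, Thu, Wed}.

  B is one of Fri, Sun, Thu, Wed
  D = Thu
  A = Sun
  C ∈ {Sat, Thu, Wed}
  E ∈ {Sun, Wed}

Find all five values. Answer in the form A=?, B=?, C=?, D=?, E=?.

A=Sun, B=Fri, C=Sat, D=Thu, E=Wed

A has just one choice, so A = Sun. Strike Sun from B, E.
D's domain is down to {Thu}, so D = Thu. Strike Thu from B, C.
E has just one choice, so E = Wed. Eliminate Wed elsewhere: B, C.
That leaves B = Fri.
C must be Sat (only option left).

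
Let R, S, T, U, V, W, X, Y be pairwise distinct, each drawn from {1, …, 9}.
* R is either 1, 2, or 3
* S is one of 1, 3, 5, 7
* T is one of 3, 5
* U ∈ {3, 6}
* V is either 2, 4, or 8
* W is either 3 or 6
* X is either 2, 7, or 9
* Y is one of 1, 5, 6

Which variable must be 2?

U and W share exactly the 2 values {3, 6}; by pigeonhole those values go to them, so strike 3, 6 from R, S, T, Y.
T's domain is down to {5}, so T = 5. Strike 5 from S, Y.
Y must be 1 (only option left). Remove 1 from R, S.
So 2 goes to R.

R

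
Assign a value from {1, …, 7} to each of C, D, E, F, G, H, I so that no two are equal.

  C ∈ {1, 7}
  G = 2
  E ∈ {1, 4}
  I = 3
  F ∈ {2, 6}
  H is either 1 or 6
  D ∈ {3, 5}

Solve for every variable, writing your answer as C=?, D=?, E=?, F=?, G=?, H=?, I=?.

C=7, D=5, E=4, F=6, G=2, H=1, I=3

G must be 2 (only option left). Eliminate 2 elsewhere: F.
I has just one choice, so I = 3. Strike 3 from D.
D must be 5 (only option left).
That leaves F = 6. So H can't be 6.
H's domain is down to {1}, so H = 1. Remove 1 from C, E.
That leaves C = 7.
E must be 4 (only option left).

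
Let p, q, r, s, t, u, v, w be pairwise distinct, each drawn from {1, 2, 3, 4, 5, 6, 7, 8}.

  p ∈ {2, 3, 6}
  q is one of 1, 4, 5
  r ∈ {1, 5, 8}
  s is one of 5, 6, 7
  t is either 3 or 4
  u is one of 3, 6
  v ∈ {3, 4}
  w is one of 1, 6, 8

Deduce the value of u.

The 8 variables draw from only 8 values {1, 2, 3, 4, 5, 6, 7, 8}, so each is used; only p can be 2, hence p = 2.
The 7 still-open variables together cover exactly {1, 3, 4, 5, 6, 7, 8} — 7 values for 7 variables — and 7 appears only in s's list, so s = 7.
The 2 variables t and v are confined to {3, 4}, which locks those values in; drop them from q, u.
So u = 6.

6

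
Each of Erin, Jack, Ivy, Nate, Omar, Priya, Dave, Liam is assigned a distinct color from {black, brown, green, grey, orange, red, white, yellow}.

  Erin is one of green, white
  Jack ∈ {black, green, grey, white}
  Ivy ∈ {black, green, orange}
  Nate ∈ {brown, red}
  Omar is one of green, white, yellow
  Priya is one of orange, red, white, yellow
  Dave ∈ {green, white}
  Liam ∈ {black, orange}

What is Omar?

The 8 variables draw from only 8 values {black, brown, green, grey, orange, red, white, yellow}, so each is used; only Nate can be brown, hence Nate = brown.
The 7 still-open variables together cover exactly {black, green, grey, orange, red, white, yellow} — 7 values for 7 variables — and grey appears only in Jack's list, so Jack = grey.
The 6 still-open variables draw from only 6 values {black, green, orange, red, white, yellow}, so each is used; only Priya can be red, hence Priya = red.
The 5 still-open variables together cover exactly {black, green, orange, white, yellow} — 5 values for 5 variables — and yellow appears only in Omar's list, so Omar = yellow.

yellow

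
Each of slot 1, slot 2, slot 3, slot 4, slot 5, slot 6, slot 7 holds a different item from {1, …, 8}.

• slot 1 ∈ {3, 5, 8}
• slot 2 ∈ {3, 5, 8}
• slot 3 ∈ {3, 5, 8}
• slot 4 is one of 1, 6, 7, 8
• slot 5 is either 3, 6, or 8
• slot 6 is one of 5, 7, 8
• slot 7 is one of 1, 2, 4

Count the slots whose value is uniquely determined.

3

slot 1, slot 2, slot 3 between them cover only {3, 5, 8} — a naked triple. Remove those values from slot 4, slot 5, slot 6.
slot 5 must be 6 (only option left). Strike 6 from slot 4.
slot 6's domain is down to {7}, so slot 6 = 7. Eliminate 7 elsewhere: slot 4.
slot 4 has just one choice, so slot 4 = 1. Remove 1 from slot 7.
Determined: slot 4=1, slot 5=6, slot 6=7. The other slots each still have more than one consistent value. That makes 3.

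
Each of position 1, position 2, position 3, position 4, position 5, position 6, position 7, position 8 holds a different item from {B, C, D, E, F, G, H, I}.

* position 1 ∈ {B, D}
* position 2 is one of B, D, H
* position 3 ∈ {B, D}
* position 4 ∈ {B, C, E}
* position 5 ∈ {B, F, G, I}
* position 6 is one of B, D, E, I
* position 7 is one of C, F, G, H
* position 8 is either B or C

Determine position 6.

The 2 variables position 1 and position 3 are confined to {B, D}, which locks those values in; drop them from position 2, position 4, position 5, position 6, position 8.
position 2's domain is down to {H}, so position 2 = H. Eliminate H elsewhere: position 7.
position 8's domain is down to {C}, so position 8 = C. Strike C from position 4, position 7.
position 4 must be E (only option left). Remove E from position 6.
So position 6 = I.

I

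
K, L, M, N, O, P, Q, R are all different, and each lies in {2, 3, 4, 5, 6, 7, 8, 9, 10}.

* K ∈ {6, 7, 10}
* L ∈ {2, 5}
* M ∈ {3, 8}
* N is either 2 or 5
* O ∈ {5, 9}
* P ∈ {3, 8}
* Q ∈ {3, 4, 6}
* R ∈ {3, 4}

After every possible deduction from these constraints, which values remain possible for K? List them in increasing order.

The 2 variables L and N are confined to {2, 5}, which locks those values in; drop them from O.
That leaves O = 9.
The 2 variables M and P are confined to {3, 8}, which locks those values in; drop them from Q, R.
That leaves R = 4. Strike 4 from Q.
Q has just one choice, so Q = 6. Strike 6 from K.
No further eliminations apply; K can still be any of 7, 10.

7, 10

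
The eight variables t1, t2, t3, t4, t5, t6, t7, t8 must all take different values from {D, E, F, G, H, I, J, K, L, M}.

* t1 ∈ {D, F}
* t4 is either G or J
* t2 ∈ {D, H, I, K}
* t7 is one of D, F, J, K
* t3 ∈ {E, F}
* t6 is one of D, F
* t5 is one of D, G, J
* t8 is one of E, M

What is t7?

The 2 variables t1 and t6 are confined to {D, F}, which locks those values in; drop them from t2, t3, t5, t7.
t3 has just one choice, so t3 = E. Strike E from t8.
That leaves t8 = M.
t4 and t5 between them cover only {G, J} — a naked pair. Remove those values from t7.
So t7 = K.

K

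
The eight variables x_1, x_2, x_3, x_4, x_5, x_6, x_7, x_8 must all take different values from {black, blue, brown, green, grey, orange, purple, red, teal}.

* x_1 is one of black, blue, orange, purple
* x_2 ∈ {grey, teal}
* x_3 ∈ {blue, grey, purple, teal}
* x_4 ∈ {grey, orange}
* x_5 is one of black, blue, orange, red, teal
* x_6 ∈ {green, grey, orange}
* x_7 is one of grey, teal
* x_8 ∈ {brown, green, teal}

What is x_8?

brown

x_2 and x_7 share exactly the 2 values {grey, teal}; by pigeonhole those values go to them, so strike grey, teal from x_3, x_4, x_5, x_6, x_8.
x_4's domain is down to {orange}, so x_4 = orange. Eliminate orange elsewhere: x_1, x_5, x_6.
x_6's domain is down to {green}, so x_6 = green. Strike green from x_8.
So x_8 = brown.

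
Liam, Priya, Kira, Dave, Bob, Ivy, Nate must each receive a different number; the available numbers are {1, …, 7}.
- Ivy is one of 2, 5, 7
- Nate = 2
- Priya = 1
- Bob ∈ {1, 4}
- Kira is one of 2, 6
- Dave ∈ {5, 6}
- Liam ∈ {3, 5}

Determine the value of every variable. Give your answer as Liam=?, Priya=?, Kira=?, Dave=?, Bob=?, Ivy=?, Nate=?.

Priya has just one choice, so Priya = 1. Eliminate 1 elsewhere: Bob.
Bob has just one choice, so Bob = 4.
That leaves Nate = 2. Remove 2 from Kira, Ivy.
Kira must be 6 (only option left). Strike 6 from Dave.
Dave must be 5 (only option left). Remove 5 from Liam, Ivy.
Ivy must be 7 (only option left).
Liam's domain is down to {3}, so Liam = 3.

Liam=3, Priya=1, Kira=6, Dave=5, Bob=4, Ivy=7, Nate=2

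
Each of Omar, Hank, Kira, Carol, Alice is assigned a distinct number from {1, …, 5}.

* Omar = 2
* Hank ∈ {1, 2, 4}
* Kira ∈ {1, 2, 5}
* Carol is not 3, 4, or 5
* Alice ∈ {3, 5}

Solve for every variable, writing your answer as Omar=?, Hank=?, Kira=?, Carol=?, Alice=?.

Omar must be 2 (only option left). Strike 2 from Hank, Kira, Carol.
Carol has just one choice, so Carol = 1. So Hank, Kira can't be 1.
Hank's domain is down to {4}, so Hank = 4.
Kira has just one choice, so Kira = 5. So Alice can't be 5.
That leaves Alice = 3.

Omar=2, Hank=4, Kira=5, Carol=1, Alice=3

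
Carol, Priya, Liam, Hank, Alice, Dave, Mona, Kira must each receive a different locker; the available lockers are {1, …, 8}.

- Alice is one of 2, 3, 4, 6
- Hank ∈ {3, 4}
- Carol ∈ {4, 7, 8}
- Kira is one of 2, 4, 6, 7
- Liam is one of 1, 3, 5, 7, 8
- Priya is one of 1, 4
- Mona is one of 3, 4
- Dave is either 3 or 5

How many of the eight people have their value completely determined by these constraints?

Hank and Mona between them cover only {3, 4} — a naked pair. Remove those values from Carol, Priya, Liam, Alice, Dave, Kira.
Priya must be 1 (only option left). So Liam can't be 1.
Dave has just one choice, so Dave = 5. Eliminate 5 elsewhere: Liam.
Carol and Liam between them cover only {7, 8} — a naked pair. Remove those values from Kira.
Determined: Priya=1, Dave=5. The other people each still have more than one consistent value. That makes 2.

2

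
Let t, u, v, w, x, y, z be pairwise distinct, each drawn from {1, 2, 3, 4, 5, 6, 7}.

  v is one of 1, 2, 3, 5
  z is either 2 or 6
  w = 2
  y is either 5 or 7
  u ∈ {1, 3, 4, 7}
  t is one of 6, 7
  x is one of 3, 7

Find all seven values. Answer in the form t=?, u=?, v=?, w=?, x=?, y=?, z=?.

t=7, u=4, v=1, w=2, x=3, y=5, z=6

w must be 2 (only option left). So v, z can't be 2.
z must be 6 (only option left). So t can't be 6.
That leaves t = 7. So u, x, y can't be 7.
That leaves x = 3. Eliminate 3 elsewhere: u, v.
That leaves y = 5. Remove 5 from v.
v must be 1 (only option left). Remove 1 from u.
That leaves u = 4.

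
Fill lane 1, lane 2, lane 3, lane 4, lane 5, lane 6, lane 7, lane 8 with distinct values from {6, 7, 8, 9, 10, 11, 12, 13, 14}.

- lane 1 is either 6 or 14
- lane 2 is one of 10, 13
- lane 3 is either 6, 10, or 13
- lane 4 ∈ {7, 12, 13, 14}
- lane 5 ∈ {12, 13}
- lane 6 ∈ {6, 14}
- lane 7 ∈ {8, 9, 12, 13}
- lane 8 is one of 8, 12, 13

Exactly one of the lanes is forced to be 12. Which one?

lane 5

Among the 8 variables, 7 fits only lane 4 (and all 8 values in {6, 7, 8, 9, 10, 12, 13, 14} must be used), so lane 4 = 7.
The 7 still-open variables draw from only 7 values {6, 8, 9, 10, 12, 13, 14}, so each is used; only lane 7 can be 9, hence lane 7 = 9.
Among the 6 still-open variables, 8 fits only lane 8 (and all 6 values in {6, 8, 10, 12, 13, 14} must be used), so lane 8 = 8.
The 5 still-open variables together cover exactly {6, 10, 12, 13, 14} — 5 values for 5 variables — and 12 appears only in lane 5's list, so lane 5 = 12.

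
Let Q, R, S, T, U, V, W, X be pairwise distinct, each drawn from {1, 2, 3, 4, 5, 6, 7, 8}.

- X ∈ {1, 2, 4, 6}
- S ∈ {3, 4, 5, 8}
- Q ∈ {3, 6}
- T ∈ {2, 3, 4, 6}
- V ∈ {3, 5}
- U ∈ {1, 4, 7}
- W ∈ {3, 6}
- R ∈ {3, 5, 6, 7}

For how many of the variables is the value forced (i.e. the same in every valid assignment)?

Among the 8 variables, 8 fits only S (and all 8 values in {1, 2, 3, 4, 5, 6, 7, 8} must be used), so S = 8.
The 2 variables Q and W are confined to {3, 6}, which locks those values in; drop them from R, T, V, X.
V must be 5 (only option left). So R can't be 5.
R's domain is down to {7}, so R = 7. Strike 7 from U.
Determined: R=7, S=8, V=5. The other variables each still have more than one consistent value. That makes 3.

3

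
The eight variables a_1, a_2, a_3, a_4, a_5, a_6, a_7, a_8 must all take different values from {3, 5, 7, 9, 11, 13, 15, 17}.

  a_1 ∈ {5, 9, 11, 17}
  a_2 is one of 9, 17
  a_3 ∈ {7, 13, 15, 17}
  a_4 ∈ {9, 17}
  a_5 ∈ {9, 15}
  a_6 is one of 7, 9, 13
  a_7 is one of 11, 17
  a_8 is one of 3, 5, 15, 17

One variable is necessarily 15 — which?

a_5

Among the 8 variables, 3 fits only a_8 (and all 8 values in {3, 5, 7, 9, 11, 13, 15, 17} must be used), so a_8 = 3.
The 7 still-open variables together cover exactly {5, 7, 9, 11, 13, 15, 17} — 7 values for 7 variables — and 5 appears only in a_1's list, so a_1 = 5.
The 6 still-open variables together cover exactly {7, 9, 11, 13, 15, 17} — 6 values for 6 variables — and 11 appears only in a_7's list, so a_7 = 11.
a_2 and a_4 share exactly the 2 values {9, 17}; by pigeonhole those values go to them, so strike 9, 17 from a_3, a_5, a_6.
So 15 goes to a_5.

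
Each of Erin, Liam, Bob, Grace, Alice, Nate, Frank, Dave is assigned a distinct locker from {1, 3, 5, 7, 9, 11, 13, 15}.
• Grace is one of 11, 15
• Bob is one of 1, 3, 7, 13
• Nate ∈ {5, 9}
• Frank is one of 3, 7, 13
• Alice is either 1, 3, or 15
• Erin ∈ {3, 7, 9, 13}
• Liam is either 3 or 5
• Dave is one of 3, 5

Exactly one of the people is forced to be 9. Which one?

Nate

Among the 8 variables, 11 fits only Grace (and all 8 values in {1, 3, 5, 7, 9, 11, 13, 15} must be used), so Grace = 11.
Among the 7 still-open variables, 15 fits only Alice (and all 7 values in {1, 3, 5, 7, 9, 13, 15} must be used), so Alice = 15.
Among the 6 still-open variables, 1 fits only Bob (and all 6 values in {1, 3, 5, 7, 9, 13} must be used), so Bob = 1.
Liam and Dave share exactly the 2 values {3, 5}; by pigeonhole those values go to them, so strike 3, 5 from Erin, Nate, Frank.
So 9 goes to Nate.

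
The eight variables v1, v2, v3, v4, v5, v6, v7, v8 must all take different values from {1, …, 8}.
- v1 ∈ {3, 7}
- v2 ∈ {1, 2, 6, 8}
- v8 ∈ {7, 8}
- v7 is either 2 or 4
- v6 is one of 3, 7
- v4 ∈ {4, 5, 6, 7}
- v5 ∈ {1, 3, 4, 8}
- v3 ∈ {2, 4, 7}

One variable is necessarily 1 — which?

The 8 variables together cover exactly {1, 2, 3, 4, 5, 6, 7, 8} — 8 values for 8 variables — and 5 appears only in v4's list, so v4 = 5.
Among the 7 still-open variables, 6 fits only v2 (and all 7 values in {1, 2, 3, 4, 6, 7, 8} must be used), so v2 = 6.
The 6 still-open variables draw from only 6 values {1, 2, 3, 4, 7, 8}, so each is used; only v5 can be 1, hence v5 = 1.

v5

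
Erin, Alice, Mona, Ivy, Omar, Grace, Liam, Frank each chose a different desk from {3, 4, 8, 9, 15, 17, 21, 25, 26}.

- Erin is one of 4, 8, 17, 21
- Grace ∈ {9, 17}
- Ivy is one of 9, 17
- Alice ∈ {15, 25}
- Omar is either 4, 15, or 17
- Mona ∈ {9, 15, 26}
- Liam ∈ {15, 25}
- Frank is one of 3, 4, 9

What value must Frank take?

3

The 2 variables Alice and Liam are confined to {15, 25}, which locks those values in; drop them from Mona, Omar.
Ivy and Grace share exactly the 2 values {9, 17}; by pigeonhole those values go to them, so strike 9, 17 from Erin, Mona, Omar, Frank.
Mona must be 26 (only option left).
That leaves Omar = 4. Eliminate 4 elsewhere: Erin, Frank.
So Frank = 3.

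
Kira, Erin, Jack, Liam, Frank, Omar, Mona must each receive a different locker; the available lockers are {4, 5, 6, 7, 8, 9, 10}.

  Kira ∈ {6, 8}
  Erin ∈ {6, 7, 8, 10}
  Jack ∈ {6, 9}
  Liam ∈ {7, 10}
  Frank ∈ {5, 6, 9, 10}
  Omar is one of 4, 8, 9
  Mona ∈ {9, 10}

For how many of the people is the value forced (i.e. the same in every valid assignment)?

The 7 variables together cover exactly {4, 5, 6, 7, 8, 9, 10} — 7 values for 7 variables — and 4 appears only in Omar's list, so Omar = 4.
Among the 6 still-open variables, 5 fits only Frank (and all 6 values in {5, 6, 7, 8, 9, 10} must be used), so Frank = 5.
Determined: Frank=5, Omar=4. The other people each still have more than one consistent value. That makes 2.

2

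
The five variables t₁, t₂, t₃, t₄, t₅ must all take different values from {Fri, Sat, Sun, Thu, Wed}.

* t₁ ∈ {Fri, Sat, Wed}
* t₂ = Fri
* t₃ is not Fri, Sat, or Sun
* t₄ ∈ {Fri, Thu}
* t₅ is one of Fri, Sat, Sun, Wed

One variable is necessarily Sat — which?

t₂ must be Fri (only option left). So t₁, t₄, t₅ can't be Fri.
t₄'s domain is down to {Thu}, so t₄ = Thu. Strike Thu from t₃.
t₃ must be Wed (only option left). So t₁, t₅ can't be Wed.
So Sat goes to t₁.

t₁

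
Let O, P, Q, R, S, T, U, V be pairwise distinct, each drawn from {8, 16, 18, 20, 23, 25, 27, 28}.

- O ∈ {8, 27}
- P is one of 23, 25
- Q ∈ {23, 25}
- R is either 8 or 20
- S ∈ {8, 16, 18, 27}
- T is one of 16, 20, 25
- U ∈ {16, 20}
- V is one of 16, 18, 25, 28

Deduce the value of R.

The 8 variables draw from only 8 values {8, 16, 18, 20, 23, 25, 27, 28}, so each is used; only V can be 28, hence V = 28.
Among the 7 still-open variables, 18 fits only S (and all 7 values in {8, 16, 18, 20, 23, 25, 27} must be used), so S = 18.
Among the 6 still-open variables, 27 fits only O (and all 6 values in {8, 16, 20, 23, 25, 27} must be used), so O = 27.
Among the 5 still-open variables, 8 fits only R (and all 5 values in {8, 16, 20, 23, 25} must be used), so R = 8.

8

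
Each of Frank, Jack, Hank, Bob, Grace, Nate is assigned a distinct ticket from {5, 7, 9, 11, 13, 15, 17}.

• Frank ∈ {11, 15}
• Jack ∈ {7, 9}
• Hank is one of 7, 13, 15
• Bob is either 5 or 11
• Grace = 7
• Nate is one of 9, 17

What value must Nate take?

Grace's domain is down to {7}, so Grace = 7. Strike 7 from Jack, Hank.
Jack must be 9 (only option left). Eliminate 9 elsewhere: Nate.
So Nate = 17.

17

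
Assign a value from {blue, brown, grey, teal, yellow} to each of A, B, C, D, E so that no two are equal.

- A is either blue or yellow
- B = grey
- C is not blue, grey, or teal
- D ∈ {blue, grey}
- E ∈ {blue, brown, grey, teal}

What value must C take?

B's domain is down to {grey}, so B = grey. Remove grey from D, E.
D's domain is down to {blue}, so D = blue. Strike blue from A, E.
A must be yellow (only option left). So C can't be yellow.
So C = brown.

brown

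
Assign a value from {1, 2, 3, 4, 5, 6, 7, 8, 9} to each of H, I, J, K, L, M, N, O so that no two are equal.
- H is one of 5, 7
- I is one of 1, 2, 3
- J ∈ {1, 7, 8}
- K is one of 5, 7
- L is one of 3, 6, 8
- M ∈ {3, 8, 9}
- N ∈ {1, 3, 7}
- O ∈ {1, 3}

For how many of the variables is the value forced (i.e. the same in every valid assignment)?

The 8 variables together cover exactly {1, 2, 3, 5, 6, 7, 8, 9} — 8 values for 8 variables — and 2 appears only in I's list, so I = 2.
The 7 still-open variables draw from only 7 values {1, 3, 5, 6, 7, 8, 9}, so each is used; only L can be 6, hence L = 6.
The 6 still-open variables together cover exactly {1, 3, 5, 7, 8, 9} — 6 values for 6 variables — and 9 appears only in M's list, so M = 9.
The 5 still-open variables together cover exactly {1, 3, 5, 7, 8} — 5 values for 5 variables — and 8 appears only in J's list, so J = 8.
The 2 variables H and K are confined to {5, 7}, which locks those values in; drop them from N.
Determined: I=2, J=8, L=6, M=9. The other variables each still have more than one consistent value. That makes 4.

4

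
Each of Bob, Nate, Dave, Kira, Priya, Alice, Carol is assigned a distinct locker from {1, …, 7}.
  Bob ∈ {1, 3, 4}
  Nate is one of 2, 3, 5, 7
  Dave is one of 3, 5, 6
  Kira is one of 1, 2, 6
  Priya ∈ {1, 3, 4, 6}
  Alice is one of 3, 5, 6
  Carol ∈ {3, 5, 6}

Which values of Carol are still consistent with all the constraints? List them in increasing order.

The 7 variables draw from only 7 values {1, 2, 3, 4, 5, 6, 7}, so each is used; only Nate can be 7, hence Nate = 7.
The 6 still-open variables together cover exactly {1, 2, 3, 4, 5, 6} — 6 values for 6 variables — and 2 appears only in Kira's list, so Kira = 2.
Dave, Alice, Carol share exactly the 3 values {3, 5, 6}; by pigeonhole those values go to them, so strike 3, 5, 6 from Bob, Priya.
No further eliminations apply; Carol can still be any of 3, 5, 6.

3, 5, 6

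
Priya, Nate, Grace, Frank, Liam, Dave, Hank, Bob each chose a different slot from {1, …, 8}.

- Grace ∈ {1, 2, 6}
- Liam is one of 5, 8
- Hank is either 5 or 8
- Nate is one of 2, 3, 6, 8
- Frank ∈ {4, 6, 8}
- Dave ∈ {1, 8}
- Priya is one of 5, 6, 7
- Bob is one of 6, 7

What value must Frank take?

Among the 8 variables, 3 fits only Nate (and all 8 values in {1, 2, 3, 4, 5, 6, 7, 8} must be used), so Nate = 3.
The 7 still-open variables together cover exactly {1, 2, 4, 5, 6, 7, 8} — 7 values for 7 variables — and 2 appears only in Grace's list, so Grace = 2.
Among the 6 still-open variables, 1 fits only Dave (and all 6 values in {1, 4, 5, 6, 7, 8} must be used), so Dave = 1.
The 5 still-open variables draw from only 5 values {4, 5, 6, 7, 8}, so each is used; only Frank can be 4, hence Frank = 4.

4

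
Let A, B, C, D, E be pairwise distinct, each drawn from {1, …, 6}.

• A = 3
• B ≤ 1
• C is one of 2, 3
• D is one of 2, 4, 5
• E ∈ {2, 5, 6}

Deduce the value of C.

A has just one choice, so A = 3. Strike 3 from C.
So C = 2.

2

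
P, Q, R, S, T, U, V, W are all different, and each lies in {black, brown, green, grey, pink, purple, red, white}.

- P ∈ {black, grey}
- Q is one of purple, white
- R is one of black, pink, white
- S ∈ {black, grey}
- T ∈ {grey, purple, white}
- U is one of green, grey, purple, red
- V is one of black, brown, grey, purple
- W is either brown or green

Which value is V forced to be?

brown

The 8 variables draw from only 8 values {black, brown, green, grey, pink, purple, red, white}, so each is used; only R can be pink, hence R = pink.
The 7 still-open variables together cover exactly {black, brown, green, grey, purple, red, white} — 7 values for 7 variables — and red appears only in U's list, so U = red.
The 6 still-open variables together cover exactly {black, brown, green, grey, purple, white} — 6 values for 6 variables — and green appears only in W's list, so W = green.
Among the 5 still-open variables, brown fits only V (and all 5 values in {black, brown, grey, purple, white} must be used), so V = brown.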